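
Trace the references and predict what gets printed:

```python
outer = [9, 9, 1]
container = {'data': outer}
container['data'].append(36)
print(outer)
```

Key concept: dict holds reference to list.
Step by step:
`outer = [9, 9, 1]` → outer = [9, 9, 1]
`container = {'data': outer}` → container = {'data': [9, 9, 1]}
`container['data'].append(36)` → outer = [9, 9, 1, 36]; container = {'data': [9, 9, 1, 36]}
`print(outer)` → prints [9, 9, 1, 36]

Answer: [9, 9, 1, 36]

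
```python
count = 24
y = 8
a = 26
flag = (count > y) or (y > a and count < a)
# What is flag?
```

Trace:
`count = 24` → count = 24
`y = 8` → y = 8
`a = 26` → a = 26
`flag = (count > y) or (y > a and count < a)` → flag = True
So flag = True

Answer: True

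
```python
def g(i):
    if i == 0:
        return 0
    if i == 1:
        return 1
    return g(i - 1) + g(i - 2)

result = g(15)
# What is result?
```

Build up from base cases: g(0)=0, g(1)=1, g(2)=1, g(3)=2, g(4)=3, g(5)=5, g(6)=8, ..., g(15)=610

Answer: 610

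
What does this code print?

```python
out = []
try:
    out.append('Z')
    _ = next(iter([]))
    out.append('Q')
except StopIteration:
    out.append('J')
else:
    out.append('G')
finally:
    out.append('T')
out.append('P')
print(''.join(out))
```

Execution trace: 'Z' (try body) → 'J' (except StopIteration) → 'T' (finally) → 'P' (after the try/except). Output: ZJTP

Answer: ZJTP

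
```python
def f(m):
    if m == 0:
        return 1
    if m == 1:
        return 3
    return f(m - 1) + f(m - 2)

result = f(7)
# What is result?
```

Build up from base cases: f(0)=1, f(1)=3, f(2)=4, f(3)=7, f(4)=11, f(5)=18, f(6)=29, ..., f(7)=47

Answer: 47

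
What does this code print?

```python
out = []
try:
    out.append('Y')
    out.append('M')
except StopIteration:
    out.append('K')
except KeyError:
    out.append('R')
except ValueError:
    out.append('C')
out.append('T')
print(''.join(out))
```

Execution trace: 'Y' (try body) → 'M' (try body, no exception) → 'T' (after the try/except). Output: YMT

Answer: YMT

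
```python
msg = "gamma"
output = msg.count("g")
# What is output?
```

Trace:
`msg = "gamma"` → msg = 'gamma'
`output = msg.count("g")` → output = 1
So output = 1

Answer: 1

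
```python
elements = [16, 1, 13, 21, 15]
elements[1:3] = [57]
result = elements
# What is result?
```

Trace:
`elements = [16, 1, 13, 21, 15]` → elements = [16, 1, 13, 21, 15]
`elements[1:3] = [57]` → elements = [16, 57, 21, 15]
`result = elements` → result = [16, 57, 21, 15]
So result = [16, 57, 21, 15]

Answer: [16, 57, 21, 15]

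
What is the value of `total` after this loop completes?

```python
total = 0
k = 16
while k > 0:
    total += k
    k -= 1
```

Sum 16 down to 1
`total` takes the values: 0 → 16 → 31 → 45 → 58 → 70 → 81 → 91 → 100 → 108 → 115 → 121 → 126 → 130 → 133 → 135 → 136

Answer: 136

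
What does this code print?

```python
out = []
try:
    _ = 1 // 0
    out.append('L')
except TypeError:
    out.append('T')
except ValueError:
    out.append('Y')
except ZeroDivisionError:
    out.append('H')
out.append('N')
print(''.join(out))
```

Execution trace: 'H' (except ZeroDivisionError) → 'N' (after the try/except). Output: HN

Answer: HN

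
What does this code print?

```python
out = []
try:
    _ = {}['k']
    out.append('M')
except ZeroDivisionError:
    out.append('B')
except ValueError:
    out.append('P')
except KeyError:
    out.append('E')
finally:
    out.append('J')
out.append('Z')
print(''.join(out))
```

Execution trace: 'E' (except KeyError) → 'J' (finally) → 'Z' (after the try/except). Output: EJZ

Answer: EJZ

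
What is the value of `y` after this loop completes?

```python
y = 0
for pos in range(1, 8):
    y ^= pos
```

XOR of 1 to 7
`y` takes the values: 0 → 1 → 3 → 0 → 4 → 1 → 7 → 0

Answer: 0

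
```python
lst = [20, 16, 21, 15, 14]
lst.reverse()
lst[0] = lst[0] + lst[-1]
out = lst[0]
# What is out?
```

Trace:
`lst = [20, 16, 21, 15, 14]` → lst = [20, 16, 21, 15, 14]
`lst.reverse()` → lst = [14, 15, 21, 16, 20]
`lst[0] = lst[0] + lst[-1]` → lst = [34, 15, 21, 16, 20]
`out = lst[0]` → out = 34
So out = 34

Answer: 34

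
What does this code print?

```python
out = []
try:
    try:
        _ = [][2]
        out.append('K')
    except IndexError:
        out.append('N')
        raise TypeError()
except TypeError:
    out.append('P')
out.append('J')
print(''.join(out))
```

Execution trace: 'N' (inner except IndexError) → 'P' (outer except TypeError) → 'J' (after the try/except). Output: NPJ

Answer: NPJ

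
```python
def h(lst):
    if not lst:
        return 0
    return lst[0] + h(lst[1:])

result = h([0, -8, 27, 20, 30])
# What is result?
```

0 + (-8) + 27 + 20 + 30 + 0 = 69

Answer: 69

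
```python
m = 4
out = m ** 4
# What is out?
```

Trace:
`m = 4` → m = 4
`out = m ** 4` → out = 256
So out = 256

Answer: 256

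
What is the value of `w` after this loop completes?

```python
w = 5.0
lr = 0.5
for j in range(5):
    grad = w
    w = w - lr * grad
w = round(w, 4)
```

Gradient descent: w = 5.0 * (1 - 0.5)^5
`w` takes the values: 5.0 → 2.5 → 1.25 → 0.625 → 0.3125 → 0.15625 → 0.1562

Answer: 0.1562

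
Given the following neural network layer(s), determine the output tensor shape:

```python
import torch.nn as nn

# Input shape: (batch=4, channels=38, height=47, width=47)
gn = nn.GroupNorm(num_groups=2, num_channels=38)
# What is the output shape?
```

Input: (4, 38, 47, 47) -> Output: (4, 38, 47, 47)

Answer: (4, 38, 47, 47)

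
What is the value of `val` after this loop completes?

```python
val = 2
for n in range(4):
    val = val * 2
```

Multiply by 2, 4 times: 2 * 2^4 = 32
`val` takes the values: 2 → 4 → 8 → 16 → 32

Answer: 32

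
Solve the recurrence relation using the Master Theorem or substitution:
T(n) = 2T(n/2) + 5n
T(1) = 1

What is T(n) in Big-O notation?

By Master Theorem: a=2, b=2, f(n)=5n. Since log_2(2) = 1 and f(n) = Θ(n^1), Case 2 applies. T(n) = O(n log n).

Answer: O(n log n)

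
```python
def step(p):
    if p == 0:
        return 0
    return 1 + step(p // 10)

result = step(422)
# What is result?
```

Count of digits of 422: 3

Answer: 3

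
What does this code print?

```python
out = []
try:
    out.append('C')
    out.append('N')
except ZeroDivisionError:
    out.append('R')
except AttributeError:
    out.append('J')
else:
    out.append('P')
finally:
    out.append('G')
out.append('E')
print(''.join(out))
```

Execution trace: 'C' (try body) → 'N' (try body, no exception) → 'P' (else) → 'G' (finally) → 'E' (after the try/except). Output: CNPGE

Answer: CNPGE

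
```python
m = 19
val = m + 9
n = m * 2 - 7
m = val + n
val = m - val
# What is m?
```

Trace:
`m = 19` → m = 19
`val = m + 9` → val = 28
`n = m * 2 - 7` → n = 31
`m = val + n` → m = 59
`val = m - val` → val = 31
So m = 59

Answer: 59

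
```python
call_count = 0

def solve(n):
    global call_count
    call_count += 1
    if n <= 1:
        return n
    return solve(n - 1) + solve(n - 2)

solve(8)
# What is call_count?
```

Calls(n) = 1 + Calls(n-1) + Calls(n-2); Calls(0)=Calls(1)=1. For n=8 this gives 67.

Answer: 67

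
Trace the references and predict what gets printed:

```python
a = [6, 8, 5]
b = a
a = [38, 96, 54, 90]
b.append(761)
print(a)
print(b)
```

Key concept: rebinding vs mutation: a is rebound to a new list, b still points at the original.
Step by step:
`a = [6, 8, 5]` → a = [6, 8, 5]
`b = a` → b = [6, 8, 5] (same object as a)
`a = [38, 96, 54, 90]` → a = [38, 96, 54, 90]
`b.append(761)` → b = [6, 8, 5, 761]
`print(a)` → prints [38, 96, 54, 90]
`print(b)` → prints [6, 8, 5, 761]

Answer:
[38, 96, 54, 90]
[6, 8, 5, 761]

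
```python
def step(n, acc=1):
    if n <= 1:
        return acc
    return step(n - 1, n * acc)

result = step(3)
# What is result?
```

Accumulator trace (n, acc): (3, 1) -> (2, 3) -> (1, 6) -> return 6

Answer: 6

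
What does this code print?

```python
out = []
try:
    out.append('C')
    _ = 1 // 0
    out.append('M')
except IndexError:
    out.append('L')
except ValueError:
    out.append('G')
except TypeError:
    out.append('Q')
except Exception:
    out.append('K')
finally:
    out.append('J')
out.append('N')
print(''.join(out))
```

Execution trace: 'C' (try body) → 'K' (except Exception) → 'J' (finally) → 'N' (after the try/except). Output: CKJN

Answer: CKJN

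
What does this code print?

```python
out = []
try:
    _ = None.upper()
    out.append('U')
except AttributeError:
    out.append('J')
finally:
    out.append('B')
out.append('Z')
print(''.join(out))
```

Execution trace: 'J' (except AttributeError) → 'B' (finally) → 'Z' (after the try/except). Output: JBZ

Answer: JBZ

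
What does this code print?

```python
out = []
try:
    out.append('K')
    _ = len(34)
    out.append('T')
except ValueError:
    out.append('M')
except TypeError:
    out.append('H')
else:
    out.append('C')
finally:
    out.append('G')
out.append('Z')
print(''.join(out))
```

Execution trace: 'K' (try body) → 'H' (except TypeError) → 'G' (finally) → 'Z' (after the try/except). Output: KHGZ

Answer: KHGZ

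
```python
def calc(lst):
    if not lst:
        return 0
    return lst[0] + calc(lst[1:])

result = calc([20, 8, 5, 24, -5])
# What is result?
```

20 + 8 + 5 + 24 + (-5) + 0 = 52

Answer: 52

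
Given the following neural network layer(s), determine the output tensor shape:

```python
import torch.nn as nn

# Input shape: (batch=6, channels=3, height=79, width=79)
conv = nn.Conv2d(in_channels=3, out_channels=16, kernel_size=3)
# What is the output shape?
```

Input: (6, 3, 79, 79) -> Output: (6, 16, 77, 77)

Answer: (6, 16, 77, 77)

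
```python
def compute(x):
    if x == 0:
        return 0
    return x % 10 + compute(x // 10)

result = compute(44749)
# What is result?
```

Sum of digits of 44749: 9 + 4 + 7 + 4 + 4 = 28

Answer: 28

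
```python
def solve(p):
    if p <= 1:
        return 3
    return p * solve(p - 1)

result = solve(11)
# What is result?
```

solve(11) = 11 * 10 * 9 * 8 * 7 * 6 * 5 * 4 * 3 * 2 * 3 = 119750400

Answer: 119750400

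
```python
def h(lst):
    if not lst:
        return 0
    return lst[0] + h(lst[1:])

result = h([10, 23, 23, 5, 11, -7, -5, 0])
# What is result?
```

10 + 23 + 23 + 5 + 11 + (-7) + (-5) + 0 + 0 = 60

Answer: 60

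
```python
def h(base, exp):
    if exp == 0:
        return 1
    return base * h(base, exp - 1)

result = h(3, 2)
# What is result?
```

h(3, 2) = 3 * 3 = 9

Answer: 9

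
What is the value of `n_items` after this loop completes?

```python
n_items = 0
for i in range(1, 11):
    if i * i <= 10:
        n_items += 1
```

Count numbers where i² ≤ 10
`n_items` takes the values: 0 → 1 → 2 → 3

Answer: 3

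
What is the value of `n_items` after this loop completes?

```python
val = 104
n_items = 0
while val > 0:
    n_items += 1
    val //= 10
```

Count digits by repeated division by 10
`n_items` takes the values: 0 → 1 → 2 → 3

Answer: 3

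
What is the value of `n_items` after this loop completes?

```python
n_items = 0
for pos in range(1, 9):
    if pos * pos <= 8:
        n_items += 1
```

Count numbers where pos² ≤ 8
`n_items` takes the values: 0 → 1 → 2

Answer: 2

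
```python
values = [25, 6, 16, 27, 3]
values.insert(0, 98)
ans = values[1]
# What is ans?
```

Trace:
`values = [25, 6, 16, 27, 3]` → values = [25, 6, 16, 27, 3]
`values.insert(0, 98)` → values = [98, 25, 6, 16, 27, 3]
`ans = values[1]` → ans = 25
So ans = 25

Answer: 25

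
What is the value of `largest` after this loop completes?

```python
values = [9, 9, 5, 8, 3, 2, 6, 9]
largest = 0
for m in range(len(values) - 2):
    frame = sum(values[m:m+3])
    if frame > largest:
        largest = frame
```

Max sum of 3-element window in [9, 9, 5, 8, 3, 2, 6, 9]
`largest` takes the values: 0 → 23

Answer: 23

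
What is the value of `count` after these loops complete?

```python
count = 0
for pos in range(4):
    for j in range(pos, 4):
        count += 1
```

Upper triangle: 4 + 3 + ... + 1
`count` takes the values: 0 → 1 → 2 → 3 → 4 → 5 → 6 → 7 → 8 → 9 → 10

Answer: 10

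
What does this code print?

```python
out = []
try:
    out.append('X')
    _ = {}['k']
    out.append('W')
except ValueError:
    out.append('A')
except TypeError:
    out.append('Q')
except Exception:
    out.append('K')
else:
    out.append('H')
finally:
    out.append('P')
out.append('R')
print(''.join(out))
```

Execution trace: 'X' (try body) → 'K' (except Exception) → 'P' (finally) → 'R' (after the try/except). Output: XKPR

Answer: XKPR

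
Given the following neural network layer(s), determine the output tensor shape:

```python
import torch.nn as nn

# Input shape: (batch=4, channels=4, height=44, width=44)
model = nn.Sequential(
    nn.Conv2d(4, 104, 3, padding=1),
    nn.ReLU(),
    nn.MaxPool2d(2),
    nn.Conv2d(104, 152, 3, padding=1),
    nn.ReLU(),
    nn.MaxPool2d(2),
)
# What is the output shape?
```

Input: (4, 4, 44, 44) -> after first Conv2d: (4, 104, 44, 44) -> after first MaxPool2d: (4, 104, 22, 22) -> after second Conv2d: (4, 152, 22, 22) -> Output: (4, 152, 11, 11)

Answer: (4, 152, 11, 11)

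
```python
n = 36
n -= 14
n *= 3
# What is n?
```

Trace:
`n = 36` → n = 36
`n -= 14` → n = 22
`n *= 3` → n = 66
So n = 66

Answer: 66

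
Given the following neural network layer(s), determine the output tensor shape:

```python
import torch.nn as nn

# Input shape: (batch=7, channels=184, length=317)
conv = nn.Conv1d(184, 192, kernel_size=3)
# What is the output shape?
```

Input: (7, 184, 317) -> Output: (7, 192, 315)

Answer: (7, 192, 315)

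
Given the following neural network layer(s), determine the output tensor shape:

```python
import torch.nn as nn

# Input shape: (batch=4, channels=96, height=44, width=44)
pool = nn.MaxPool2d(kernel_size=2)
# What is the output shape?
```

Input: (4, 96, 44, 44) -> Output: (4, 96, 22, 22)

Answer: (4, 96, 22, 22)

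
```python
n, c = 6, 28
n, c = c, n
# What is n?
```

Trace:
`n, c = 6, 28` → n = 6; c = 28
`n, c = c, n` → n = 28; c = 6
So n = 28

Answer: 28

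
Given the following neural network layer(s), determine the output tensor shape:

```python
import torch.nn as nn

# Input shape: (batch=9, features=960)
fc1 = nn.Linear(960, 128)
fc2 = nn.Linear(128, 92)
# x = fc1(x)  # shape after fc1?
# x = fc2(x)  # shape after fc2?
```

Input: (9, 960) -> after fc1: (9, 128) -> Output: (9, 92)

Answer: (9, 92)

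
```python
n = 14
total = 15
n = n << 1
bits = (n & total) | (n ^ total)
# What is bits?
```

Trace:
`n = 14` → n = 14
`total = 15` → total = 15
`n = n << 1` → n = 28
`bits = (n & total) | (n ^ total)` → bits = 31
So bits = 31

Answer: 31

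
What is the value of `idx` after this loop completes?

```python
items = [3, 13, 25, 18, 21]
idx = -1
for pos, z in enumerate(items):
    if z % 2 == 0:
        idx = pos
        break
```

First even number index in [3, 13, 25, 18, 21]
`idx` takes the values: -1 → 3

Answer: 3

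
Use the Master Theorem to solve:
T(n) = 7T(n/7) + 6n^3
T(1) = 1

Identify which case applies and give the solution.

a=7, b=7, f(n)=6n^3. log_7(7) = 1. Since c=3 > 1 and the regularity condition holds (7(n/7)^3 = (7/7^3)n^3 with 7/7^3 < 1), Case 3 applies: T(n) = Θ(f(n)) = O(n^3).

Answer: O(n^3) - Case 3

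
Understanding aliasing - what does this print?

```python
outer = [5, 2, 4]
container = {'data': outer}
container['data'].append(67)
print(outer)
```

Key concept: dict holds reference to list.
Step by step:
`outer = [5, 2, 4]` → outer = [5, 2, 4]
`container = {'data': outer}` → container = {'data': [5, 2, 4]}
`container['data'].append(67)` → outer = [5, 2, 4, 67]; container = {'data': [5, 2, 4, 67]}
`print(outer)` → prints [5, 2, 4, 67]

Answer: [5, 2, 4, 67]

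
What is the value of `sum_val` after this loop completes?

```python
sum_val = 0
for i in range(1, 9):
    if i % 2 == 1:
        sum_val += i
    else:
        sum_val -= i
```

Add odd, subtract even
`sum_val` takes the values: 0 → 1 → -1 → 2 → -2 → 3 → -3 → 4 → -4

Answer: -4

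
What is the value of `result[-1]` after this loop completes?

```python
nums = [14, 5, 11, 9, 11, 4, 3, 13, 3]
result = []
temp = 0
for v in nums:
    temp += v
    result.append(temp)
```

Cumulative sum ends at 73
`result` takes the values: [] → [14] → [14, 19] → [14, 19, 30] → [14, 19, 30, 39] → [14, 19, 30, 39, 50] → [14, 19, 30, 39, 50, 54] → [14, 19, 30, 39, 50, 54, 57] → [14, 19, 30, 39, 50, 54, 57, 70] → [14, 19, 30, 39, 50, 54, 57, 70, 73]
So `result[-1]` = 73

Answer: 73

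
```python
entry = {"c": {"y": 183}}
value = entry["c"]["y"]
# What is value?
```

Trace:
`entry = {"c": {"y": 183}}` → entry = {'c': {'y': 183}}
`value = entry["c"]["y"]` → value = 183
So value = 183

Answer: 183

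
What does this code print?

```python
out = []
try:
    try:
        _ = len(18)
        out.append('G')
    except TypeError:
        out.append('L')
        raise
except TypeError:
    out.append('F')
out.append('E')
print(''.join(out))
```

Execution trace: 'L' (inner except TypeError) → 'F' (outer except TypeError) → 'E' (after the try/except). Output: LFE

Answer: LFE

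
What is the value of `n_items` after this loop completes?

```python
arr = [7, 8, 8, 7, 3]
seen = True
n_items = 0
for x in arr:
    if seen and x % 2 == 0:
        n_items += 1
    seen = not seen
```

Count even values at even positions
`n_items` takes the values: 0 → 1

Answer: 1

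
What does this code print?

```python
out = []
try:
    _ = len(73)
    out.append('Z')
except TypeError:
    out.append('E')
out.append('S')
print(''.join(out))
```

Execution trace: 'E' (except TypeError) → 'S' (after the try/except). Output: ES

Answer: ES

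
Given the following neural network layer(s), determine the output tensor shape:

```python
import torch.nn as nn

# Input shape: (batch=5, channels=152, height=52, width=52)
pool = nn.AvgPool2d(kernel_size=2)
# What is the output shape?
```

Input: (5, 152, 52, 52) -> Output: (5, 152, 26, 26)

Answer: (5, 152, 26, 26)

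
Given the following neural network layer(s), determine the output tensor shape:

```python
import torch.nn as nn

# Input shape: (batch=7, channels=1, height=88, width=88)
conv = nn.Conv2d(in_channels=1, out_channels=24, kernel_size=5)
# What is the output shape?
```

Input: (7, 1, 88, 88) -> Output: (7, 24, 84, 84)

Answer: (7, 24, 84, 84)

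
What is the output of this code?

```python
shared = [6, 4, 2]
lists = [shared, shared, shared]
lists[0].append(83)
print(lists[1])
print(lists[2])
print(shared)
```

Key concept: list of same reference.
Step by step:
`shared = [6, 4, 2]` → shared = [6, 4, 2]
`lists = [shared, shared, shared]` → lists = [[6, 4, 2], [6, 4, 2], [6, 4, 2]]
`lists[0].append(83)` → shared = [6, 4, 2, 83]; lists = [[6, 4, 2, 83], [6, 4, 2, 83], [6, 4, 2, 83]]
`print(lists[1])` → prints [6, 4, 2, 83]
`print(lists[2])` → prints [6, 4, 2, 83]
`print(shared)` → prints [6, 4, 2, 83]

Answer:
[6, 4, 2, 83]
[6, 4, 2, 83]
[6, 4, 2, 83]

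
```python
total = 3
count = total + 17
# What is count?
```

Trace:
`total = 3` → total = 3
`count = total + 17` → count = 20
So count = 20

Answer: 20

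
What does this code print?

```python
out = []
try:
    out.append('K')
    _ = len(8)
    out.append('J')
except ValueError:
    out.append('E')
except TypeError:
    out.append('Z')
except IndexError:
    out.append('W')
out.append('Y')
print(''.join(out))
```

Execution trace: 'K' (try body) → 'Z' (except TypeError) → 'Y' (after the try/except). Output: KZY

Answer: KZY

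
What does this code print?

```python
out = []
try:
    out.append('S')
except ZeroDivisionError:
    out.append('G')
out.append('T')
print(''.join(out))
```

Execution trace: 'S' (try body, no exception) → 'T' (after the try/except). Output: ST

Answer: ST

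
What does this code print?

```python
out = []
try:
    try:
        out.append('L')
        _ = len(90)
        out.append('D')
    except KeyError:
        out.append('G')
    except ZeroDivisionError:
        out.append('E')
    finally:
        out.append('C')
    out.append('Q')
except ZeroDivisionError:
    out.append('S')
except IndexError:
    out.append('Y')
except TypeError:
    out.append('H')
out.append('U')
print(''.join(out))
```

Execution trace: 'L' (inner try body) → 'C' (inner finally) → 'H' (except TypeError) → 'U' (after the try/except). Output: LCHU

Answer: LCHU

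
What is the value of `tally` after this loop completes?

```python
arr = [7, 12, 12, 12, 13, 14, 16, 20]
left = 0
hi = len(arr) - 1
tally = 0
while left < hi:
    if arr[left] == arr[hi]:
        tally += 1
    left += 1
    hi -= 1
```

Count matching pairs from ends
`tally` takes the values: 0

Answer: 0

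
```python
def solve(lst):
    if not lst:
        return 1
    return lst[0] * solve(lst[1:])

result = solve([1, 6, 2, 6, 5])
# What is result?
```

Product over [1, 6, 2, 6, 5] = 1 * 6 * 2 * 6 * 5 = 360

Answer: 360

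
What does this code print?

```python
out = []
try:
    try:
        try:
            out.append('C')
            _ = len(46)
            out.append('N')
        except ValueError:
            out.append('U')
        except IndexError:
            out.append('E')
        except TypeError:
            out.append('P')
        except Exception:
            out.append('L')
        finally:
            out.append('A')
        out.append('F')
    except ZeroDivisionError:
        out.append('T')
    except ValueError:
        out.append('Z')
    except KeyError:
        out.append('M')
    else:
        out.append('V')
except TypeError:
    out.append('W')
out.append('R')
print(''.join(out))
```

Execution trace: 'C' (inner try body) → 'P' (inner except TypeError) → 'A' (inner finally) → 'F' (try body, no exception) → 'V' (else) → 'R' (after the try/except). Output: CPAFVR

Answer: CPAFVR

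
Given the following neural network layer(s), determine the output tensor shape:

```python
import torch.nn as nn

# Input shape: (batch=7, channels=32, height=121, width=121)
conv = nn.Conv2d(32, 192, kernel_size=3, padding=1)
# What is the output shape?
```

Input: (7, 32, 121, 121) -> Output: (7, 192, 121, 121)

Answer: (7, 192, 121, 121)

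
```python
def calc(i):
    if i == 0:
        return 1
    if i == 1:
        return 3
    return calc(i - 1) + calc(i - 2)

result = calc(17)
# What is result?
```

Build up from base cases: calc(0)=1, calc(1)=3, calc(2)=4, calc(3)=7, calc(4)=11, calc(5)=18, calc(6)=29, ..., calc(17)=5778

Answer: 5778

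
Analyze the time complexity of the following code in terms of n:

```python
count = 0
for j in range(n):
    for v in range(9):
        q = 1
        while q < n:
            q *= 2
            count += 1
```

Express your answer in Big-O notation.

Each loop level contributes: n × 1 × log n. Multiplying the contributions gives O(n log n).

Answer: O(n log n)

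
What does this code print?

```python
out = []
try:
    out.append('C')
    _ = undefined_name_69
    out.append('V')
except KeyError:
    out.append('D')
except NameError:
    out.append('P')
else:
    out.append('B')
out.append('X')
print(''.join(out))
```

Execution trace: 'C' (try body) → 'P' (except NameError) → 'X' (after the try/except). Output: CPX

Answer: CPX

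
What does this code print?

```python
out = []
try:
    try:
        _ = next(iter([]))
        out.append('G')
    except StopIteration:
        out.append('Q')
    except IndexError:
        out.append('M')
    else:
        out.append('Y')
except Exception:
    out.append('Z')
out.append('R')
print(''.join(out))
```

Execution trace: 'Q' (inner except StopIteration) → 'R' (after the try/except). Output: QR

Answer: QR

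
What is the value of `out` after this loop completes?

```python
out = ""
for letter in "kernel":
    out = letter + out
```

Reverse 'kernel'
`out` takes the values: "" → "k" → "ek" → "rek" → "nrek" → "enrek" → "lenrek"

Answer: "lenrek"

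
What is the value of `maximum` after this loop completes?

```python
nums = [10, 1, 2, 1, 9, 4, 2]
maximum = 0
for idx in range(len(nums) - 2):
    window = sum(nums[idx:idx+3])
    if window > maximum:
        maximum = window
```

Max sum of 3-element window in [10, 1, 2, 1, 9, 4, 2]
`maximum` takes the values: 0 → 13 → 14 → 15

Answer: 15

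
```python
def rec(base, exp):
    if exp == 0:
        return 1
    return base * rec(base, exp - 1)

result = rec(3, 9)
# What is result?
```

rec(3, 9) = 3 * 3 * 3 * 3 * 3 * 3 * 3 * 3 * 3 = 19683

Answer: 19683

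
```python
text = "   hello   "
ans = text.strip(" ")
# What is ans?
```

Trace:
`text = "   hello   "` → text = '   hello   '
`ans = text.strip(" ")` → ans = 'hello'
So ans = 'hello'

Answer: 'hello'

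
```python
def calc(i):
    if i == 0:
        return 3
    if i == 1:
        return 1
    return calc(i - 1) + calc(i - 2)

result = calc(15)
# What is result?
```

Build up from base cases: calc(0)=3, calc(1)=1, calc(2)=4, calc(3)=5, calc(4)=9, calc(5)=14, calc(6)=23, ..., calc(15)=1741

Answer: 1741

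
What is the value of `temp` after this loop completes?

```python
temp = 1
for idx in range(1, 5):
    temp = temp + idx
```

Start at 1, add 1 through 4
`temp` takes the values: 1 → 2 → 4 → 7 → 11

Answer: 11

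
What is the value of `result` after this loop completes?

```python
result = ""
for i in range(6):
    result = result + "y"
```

Repeat 'y' 6 times
`result` takes the values: "" → "y" → "yy" → "yyy" → "yyyy" → "yyyyy" → "yyyyyy"

Answer: "yyyyyy"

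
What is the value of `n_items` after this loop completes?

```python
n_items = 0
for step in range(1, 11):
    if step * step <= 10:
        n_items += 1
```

Count numbers where step² ≤ 10
`n_items` takes the values: 0 → 1 → 2 → 3

Answer: 3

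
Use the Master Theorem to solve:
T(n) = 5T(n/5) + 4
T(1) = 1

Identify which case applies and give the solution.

a=5, b=5, f(n)=4. log_5(5) = 1. Since c=0 < 1, Case 1 applies: T(n) = Θ(n^log_b(a)) = O(n).

Answer: O(n) - Case 1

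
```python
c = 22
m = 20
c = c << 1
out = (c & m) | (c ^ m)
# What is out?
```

Trace:
`c = 22` → c = 22
`m = 20` → m = 20
`c = c << 1` → c = 44
`out = (c & m) | (c ^ m)` → out = 60
So out = 60

Answer: 60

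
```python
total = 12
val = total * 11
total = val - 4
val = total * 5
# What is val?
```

Trace:
`total = 12` → total = 12
`val = total * 11` → val = 132
`total = val - 4` → total = 128
`val = total * 5` → val = 640
So val = 640

Answer: 640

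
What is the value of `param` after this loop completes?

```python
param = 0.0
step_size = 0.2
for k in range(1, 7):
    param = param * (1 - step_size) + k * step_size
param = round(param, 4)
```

Moving average with lr=0.2
`param` takes the values: 0.0 → 0.2 → 0.56 → 1.048 → 1.6384 → 2.31072 → 3.048576 → 3.0486

Answer: 3.0486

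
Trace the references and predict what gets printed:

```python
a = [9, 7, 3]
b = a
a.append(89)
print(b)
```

Key concept: basic list aliasing.
Step by step:
`a = [9, 7, 3]` → a = [9, 7, 3]
`b = a` → b = [9, 7, 3] (same object as a)
`a.append(89)` → a = [9, 7, 3, 89] (same object as b); b = [9, 7, 3, 89] (same object as a)
`print(b)` → prints [9, 7, 3, 89]

Answer: [9, 7, 3, 89]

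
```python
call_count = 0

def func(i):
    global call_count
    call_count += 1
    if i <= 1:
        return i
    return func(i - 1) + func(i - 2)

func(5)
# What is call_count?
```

Calls(i) = 1 + Calls(i-1) + Calls(i-2); Calls(0)=Calls(1)=1. For i=5 this gives 15.

Answer: 15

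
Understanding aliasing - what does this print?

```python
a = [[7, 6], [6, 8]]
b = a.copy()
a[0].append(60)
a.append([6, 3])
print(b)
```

Key concept: shallow copy with nested lists.
Step by step:
`a = [[7, 6], [6, 8]]` → a = [[7, 6], [6, 8]]
`b = a.copy()` → b = [[7, 6], [6, 8]]
`a[0].append(60)` → a = [[7, 6, 60], [6, 8]]; b = [[7, 6, 60], [6, 8]]
`a.append([6, 3])` → a = [[7, 6, 60], [6, 8], [6, 3]]
`print(b)` → prints [[7, 6, 60], [6, 8]]

Answer: [[7, 6, 60], [6, 8]]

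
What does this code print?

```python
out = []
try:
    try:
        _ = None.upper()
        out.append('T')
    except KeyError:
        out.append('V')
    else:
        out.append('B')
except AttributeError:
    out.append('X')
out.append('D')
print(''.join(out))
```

Execution trace: 'X' (outer except AttributeError) → 'D' (after the try/except). Output: XD

Answer: XD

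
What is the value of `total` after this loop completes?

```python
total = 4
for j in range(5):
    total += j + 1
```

Start at 4, add 1 to 5 = 19
`total` takes the values: 4 → 5 → 7 → 10 → 14 → 19

Answer: 19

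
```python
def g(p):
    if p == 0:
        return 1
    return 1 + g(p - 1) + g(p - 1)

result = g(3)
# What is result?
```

g(p) = 1 + 2·g(p-1), g(0)=1. Closed form: (1+1)·2^3 - 1 = 15.

Answer: 15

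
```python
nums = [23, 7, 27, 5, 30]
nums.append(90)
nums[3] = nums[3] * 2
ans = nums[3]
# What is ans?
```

Trace:
`nums = [23, 7, 27, 5, 30]` → nums = [23, 7, 27, 5, 30]
`nums.append(90)` → nums = [23, 7, 27, 5, 30, 90]
`nums[3] = nums[3] * 2` → nums = [23, 7, 27, 10, 30, 90]
`ans = nums[3]` → ans = 10
So ans = 10

Answer: 10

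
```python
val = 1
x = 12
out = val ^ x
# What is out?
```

Trace:
`val = 1` → val = 1
`x = 12` → x = 12
`out = val ^ x` → out = 13
So out = 13

Answer: 13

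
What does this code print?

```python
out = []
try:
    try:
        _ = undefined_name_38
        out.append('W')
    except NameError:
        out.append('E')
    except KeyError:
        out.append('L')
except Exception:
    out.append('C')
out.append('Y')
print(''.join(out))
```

Execution trace: 'E' (inner except NameError) → 'Y' (after the try/except). Output: EY

Answer: EY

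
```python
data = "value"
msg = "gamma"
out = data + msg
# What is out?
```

Trace:
`data = "value"` → data = 'value'
`msg = "gamma"` → msg = 'gamma'
`out = data + msg` → out = 'valuegamma'
So out = 'valuegamma'

Answer: 'valuegamma'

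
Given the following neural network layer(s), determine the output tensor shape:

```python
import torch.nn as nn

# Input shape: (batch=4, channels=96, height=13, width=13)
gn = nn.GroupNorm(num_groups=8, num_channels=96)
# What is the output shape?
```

Input: (4, 96, 13, 13) -> Output: (4, 96, 13, 13)

Answer: (4, 96, 13, 13)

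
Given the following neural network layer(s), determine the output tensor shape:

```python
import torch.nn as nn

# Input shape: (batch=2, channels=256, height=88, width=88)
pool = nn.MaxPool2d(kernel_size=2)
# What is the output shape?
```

Input: (2, 256, 88, 88) -> Output: (2, 256, 44, 44)

Answer: (2, 256, 44, 44)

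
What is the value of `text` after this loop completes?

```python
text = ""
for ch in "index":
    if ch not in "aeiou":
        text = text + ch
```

Remove vowels from 'index'
`text` takes the values: "" → "n" → "nd" → "ndx"

Answer: "ndx"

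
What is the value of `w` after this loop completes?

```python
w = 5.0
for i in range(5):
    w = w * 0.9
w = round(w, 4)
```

Exponential decay: 5.0 * 0.9^5
`w` takes the values: 5.0 → 4.5 → 4.05 → 3.645 → 3.2805 → 2.95245 → 2.9525

Answer: 2.9525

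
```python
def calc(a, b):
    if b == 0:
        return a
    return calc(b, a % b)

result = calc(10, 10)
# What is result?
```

calc(10, 10) -> calc(10, 0) -> 10

Answer: 10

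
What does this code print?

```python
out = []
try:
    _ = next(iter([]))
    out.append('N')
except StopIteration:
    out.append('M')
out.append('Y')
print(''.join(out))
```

Execution trace: 'M' (except StopIteration) → 'Y' (after the try/except). Output: MY

Answer: MY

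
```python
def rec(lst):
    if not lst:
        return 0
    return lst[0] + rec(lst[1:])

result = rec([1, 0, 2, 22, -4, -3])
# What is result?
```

1 + 0 + 2 + 22 + (-4) + (-3) + 0 = 18

Answer: 18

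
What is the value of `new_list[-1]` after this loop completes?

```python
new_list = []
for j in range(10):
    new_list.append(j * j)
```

Last element of squares 0 to 9
`new_list` takes the values: [] → [0] → [0, 1] → [0, 1, 4] → [0, 1, 4, 9] → [0, 1, 4, 9, 16] → [0, 1, 4, 9, 16, 25] → [0, 1, 4, 9, 16, 25, 36] → [0, 1, 4, 9, 16, 25, 36, 49] → [0, 1, 4, 9, 16, 25, 36, 49, 64] → [0, 1, 4, 9, 16, 25, 36, 49, 64, 81]
So `new_list[-1]` = 81

Answer: 81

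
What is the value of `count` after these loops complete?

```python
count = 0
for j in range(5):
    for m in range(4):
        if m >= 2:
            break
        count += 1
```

Inner breaks at 2, outer runs 5 times
`count` takes the values: 0 → 1 → 2 → 3 → 4 → 5 → 6 → 7 → 8 → 9 → 10

Answer: 10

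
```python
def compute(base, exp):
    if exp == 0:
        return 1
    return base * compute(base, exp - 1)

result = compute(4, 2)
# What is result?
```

compute(4, 2) = 4 * 4 = 16

Answer: 16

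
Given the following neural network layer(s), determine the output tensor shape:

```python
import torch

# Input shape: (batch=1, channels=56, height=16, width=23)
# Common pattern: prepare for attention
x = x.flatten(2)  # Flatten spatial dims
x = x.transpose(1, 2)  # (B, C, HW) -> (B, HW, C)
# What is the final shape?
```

Input: (1, 56, 16, 23) -> after flatten(2): (1, 56, 368) -> Output: (1, 368, 56)

Answer: (1, 368, 56)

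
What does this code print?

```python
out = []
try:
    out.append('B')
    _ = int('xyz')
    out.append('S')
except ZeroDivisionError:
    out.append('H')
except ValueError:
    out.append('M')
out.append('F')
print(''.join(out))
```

Execution trace: 'B' (try body) → 'M' (except ValueError) → 'F' (after the try/except). Output: BMF

Answer: BMF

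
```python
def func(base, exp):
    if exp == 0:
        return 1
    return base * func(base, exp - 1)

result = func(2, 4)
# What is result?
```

func(2, 4) = 2 * 2 * 2 * 2 = 16

Answer: 16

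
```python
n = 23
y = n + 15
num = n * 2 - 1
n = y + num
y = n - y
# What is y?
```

Trace:
`n = 23` → n = 23
`y = n + 15` → y = 38
`num = n * 2 - 1` → num = 45
`n = y + num` → n = 83
`y = n - y` → y = 45
So y = 45

Answer: 45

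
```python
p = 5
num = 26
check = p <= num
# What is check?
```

Trace:
`p = 5` → p = 5
`num = 26` → num = 26
`check = p <= num` → check = True
So check = True

Answer: True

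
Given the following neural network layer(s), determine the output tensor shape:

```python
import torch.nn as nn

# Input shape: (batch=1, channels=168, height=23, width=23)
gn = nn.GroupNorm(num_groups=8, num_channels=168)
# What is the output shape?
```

Input: (1, 168, 23, 23) -> Output: (1, 168, 23, 23)

Answer: (1, 168, 23, 23)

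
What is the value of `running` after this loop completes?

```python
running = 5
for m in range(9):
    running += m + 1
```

Start at 5, add 1 to 9 = 50
`running` takes the values: 5 → 6 → 8 → 11 → 15 → 20 → 26 → 33 → 41 → 50

Answer: 50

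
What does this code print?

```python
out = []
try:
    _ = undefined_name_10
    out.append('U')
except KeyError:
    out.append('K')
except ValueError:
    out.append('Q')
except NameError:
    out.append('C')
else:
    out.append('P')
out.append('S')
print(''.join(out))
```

Execution trace: 'C' (except NameError) → 'S' (after the try/except). Output: CS

Answer: CS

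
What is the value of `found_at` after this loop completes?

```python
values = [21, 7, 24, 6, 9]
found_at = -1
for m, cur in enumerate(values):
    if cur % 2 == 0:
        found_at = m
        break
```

First even number index in [21, 7, 24, 6, 9]
`found_at` takes the values: -1 → 2

Answer: 2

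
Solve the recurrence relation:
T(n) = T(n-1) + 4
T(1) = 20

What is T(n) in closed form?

Unrolling: T(n) = T(1) + 4·(n-1) = 20 + 4(n-1) = 4n + 16.

Answer: T(n) = 4n + 16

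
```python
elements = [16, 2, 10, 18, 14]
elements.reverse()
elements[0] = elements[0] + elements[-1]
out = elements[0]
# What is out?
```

Trace:
`elements = [16, 2, 10, 18, 14]` → elements = [16, 2, 10, 18, 14]
`elements.reverse()` → elements = [14, 18, 10, 2, 16]
`elements[0] = elements[0] + elements[-1]` → elements = [30, 18, 10, 2, 16]
`out = elements[0]` → out = 30
So out = 30

Answer: 30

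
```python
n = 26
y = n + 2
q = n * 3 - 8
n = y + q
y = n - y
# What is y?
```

Trace:
`n = 26` → n = 26
`y = n + 2` → y = 28
`q = n * 3 - 8` → q = 70
`n = y + q` → n = 98
`y = n - y` → y = 70
So y = 70

Answer: 70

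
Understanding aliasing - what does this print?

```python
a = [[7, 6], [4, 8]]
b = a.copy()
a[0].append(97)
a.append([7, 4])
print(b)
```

Key concept: shallow copy with nested lists.
Step by step:
`a = [[7, 6], [4, 8]]` → a = [[7, 6], [4, 8]]
`b = a.copy()` → b = [[7, 6], [4, 8]]
`a[0].append(97)` → a = [[7, 6, 97], [4, 8]]; b = [[7, 6, 97], [4, 8]]
`a.append([7, 4])` → a = [[7, 6, 97], [4, 8], [7, 4]]
`print(b)` → prints [[7, 6, 97], [4, 8]]

Answer: [[7, 6, 97], [4, 8]]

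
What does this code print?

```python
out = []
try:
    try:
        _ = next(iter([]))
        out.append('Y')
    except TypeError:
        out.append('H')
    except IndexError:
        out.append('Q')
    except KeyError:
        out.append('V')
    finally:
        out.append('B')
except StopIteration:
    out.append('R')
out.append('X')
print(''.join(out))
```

Execution trace: 'B' (inner finally) → 'R' (outer except StopIteration) → 'X' (after the try/except). Output: BRX

Answer: BRX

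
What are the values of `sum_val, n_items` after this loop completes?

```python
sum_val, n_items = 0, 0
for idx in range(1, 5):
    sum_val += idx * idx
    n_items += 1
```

Sum of squares and count
`sum_val, n_items` takes the values: (0, 0) → (1, 0) → (1, 1) → (5, 1) → (5, 2) → (14, 2) → (14, 3) → (30, 3) → (30, 4)

Answer: 30, 4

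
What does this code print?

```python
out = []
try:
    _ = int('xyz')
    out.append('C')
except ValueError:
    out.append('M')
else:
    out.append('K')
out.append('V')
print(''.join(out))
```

Execution trace: 'M' (except ValueError) → 'V' (after the try/except). Output: MV

Answer: MV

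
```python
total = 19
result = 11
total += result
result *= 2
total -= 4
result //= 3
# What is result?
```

Trace:
`total = 19` → total = 19
`result = 11` → result = 11
`total += result` → total = 30
`result *= 2` → result = 22
`total -= 4` → total = 26
`result //= 3` → result = 7
So result = 7

Answer: 7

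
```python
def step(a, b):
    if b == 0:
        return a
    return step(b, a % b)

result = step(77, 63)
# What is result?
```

step(77, 63) -> step(63, 14) -> step(14, 7) -> step(7, 0) -> 7

Answer: 7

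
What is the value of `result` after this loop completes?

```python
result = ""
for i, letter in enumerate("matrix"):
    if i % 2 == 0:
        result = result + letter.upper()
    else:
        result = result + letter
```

Uppercase even positions in 'matrix'
`result` takes the values: "" → "M" → "Ma" → "MaT" → "MaTr" → "MaTrI" → "MaTrIx"

Answer: "MaTrIx"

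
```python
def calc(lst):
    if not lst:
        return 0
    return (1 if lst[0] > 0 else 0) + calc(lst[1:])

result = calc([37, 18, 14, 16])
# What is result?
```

Count of positive elements in [37, 18, 14, 16] = 4

Answer: 4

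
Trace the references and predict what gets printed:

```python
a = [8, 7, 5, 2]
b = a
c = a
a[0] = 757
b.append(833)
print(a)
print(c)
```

Key concept: multiple aliases.
Step by step:
`a = [8, 7, 5, 2]` → a = [8, 7, 5, 2]
`b = a` → b = [8, 7, 5, 2] (same object as a)
`c = a` → c = [8, 7, 5, 2] (same object as a, b)
`a[0] = 757` → a = [757, 7, 5, 2] (same object as b, c); b = [757, 7, 5, 2] (same object as a, c); c = [757, 7, 5, 2] (same object as a, b)
`b.append(833)` → a = [757, 7, 5, 2, 833] (same object as b, c); b = [757, 7, 5, 2, 833] (same object as a, c); c = [757, 7, 5, 2, 833] (same object as a, b)
`print(a)` → prints [757, 7, 5, 2, 833]
`print(c)` → prints [757, 7, 5, 2, 833]

Answer:
[757, 7, 5, 2, 833]
[757, 7, 5, 2, 833]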